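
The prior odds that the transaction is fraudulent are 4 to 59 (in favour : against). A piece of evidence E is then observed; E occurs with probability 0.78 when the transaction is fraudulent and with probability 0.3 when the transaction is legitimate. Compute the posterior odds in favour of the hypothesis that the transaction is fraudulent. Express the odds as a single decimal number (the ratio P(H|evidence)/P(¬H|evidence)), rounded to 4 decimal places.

Posterior odds ≈ 0.1763

Prior odds = 4/59 = 0.067797. In log-odds, ln(0.067797) = -2.6912.
Add log likelihood ratio: ln(2.6000) = 0.95551.
Posterior log-odds = -1.7357, so posterior odds = exp(-1.7357) = 0.17627.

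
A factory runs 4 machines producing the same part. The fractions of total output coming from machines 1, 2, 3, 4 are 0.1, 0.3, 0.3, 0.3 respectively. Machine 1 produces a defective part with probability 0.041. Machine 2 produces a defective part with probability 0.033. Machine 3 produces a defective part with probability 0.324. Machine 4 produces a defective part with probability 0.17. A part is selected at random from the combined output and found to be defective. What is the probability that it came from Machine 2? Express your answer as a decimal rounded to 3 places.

Posterior probability ≈ 0.061

Tabulate prior·likelihood by source: [1] prior 0.1, lik 0.041, product 0.004100; [2] prior 0.3, lik 0.033, product 0.009900; [3] prior 0.3, lik 0.324, product 0.09720; [4] prior 0.3, lik 0.17, product 0.05100.
Normalizing constant = 0.16220; the posterior for Machine 2 is its product over the sum, 0.009900/0.16220 = 0.061.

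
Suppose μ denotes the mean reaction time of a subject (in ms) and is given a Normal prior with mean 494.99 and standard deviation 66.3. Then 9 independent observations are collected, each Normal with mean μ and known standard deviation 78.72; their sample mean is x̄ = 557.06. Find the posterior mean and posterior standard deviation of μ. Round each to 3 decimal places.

Posterior mean ≈ 548.654; posterior SD ≈ 24.399

With known σ, the Normal prior is conjugate. Weight on the data is w = (n/σ²)/(n/σ² + 1/τ₀²) = 0.00145235/(0.00145235+0.00022750) = 0.86457.
Posterior mean = w·x̄ + (1−w)·μ₀ = 0.86457·557.06 + 0.13543·494.99 = 548.654. Posterior variance = 1/(0.00145235+0.00022750) = 595.292, so SD = 24.399.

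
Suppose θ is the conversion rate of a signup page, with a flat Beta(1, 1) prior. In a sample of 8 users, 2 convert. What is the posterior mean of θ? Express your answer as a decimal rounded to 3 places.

Posterior mean ≈ 0.300

Observing 2 successes and 6 failures updates Beta(1, 1) by adding the success and failure counts to the two shape parameters: α = 1+2 = 3, β = 1+6 = 7.
E[θ | data] = 3/(3+7) = 0.300.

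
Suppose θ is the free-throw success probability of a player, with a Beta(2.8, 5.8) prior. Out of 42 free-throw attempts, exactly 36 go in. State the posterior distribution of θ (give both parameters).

Posterior: Beta(38.8, 11.8)

The binomial likelihood is conjugate to the Beta prior: with 36 successes and 6 failures, the posterior is Beta(2.8+36, 5.8+6) = Beta(38.8, 11.8).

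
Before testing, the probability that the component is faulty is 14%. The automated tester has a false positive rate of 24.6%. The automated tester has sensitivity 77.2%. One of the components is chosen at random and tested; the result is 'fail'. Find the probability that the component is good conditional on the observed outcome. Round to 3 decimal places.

P(¬H | E) ≈ 0.662

Write H for 'the component is faulty'. Prior odds H:¬H = 0.14/0.86 = 0.16279. For the 'fail' outcome, the likelihood ratio is 0.772/0.246 = 3.1382.
Posterior odds = 0.16279 × 3.1382 = 0.51087, so P(H|E) = 0.51087/(1+0.51087) = 0.338. Then P(¬H|E) = 1 − 0.338 = 0.662.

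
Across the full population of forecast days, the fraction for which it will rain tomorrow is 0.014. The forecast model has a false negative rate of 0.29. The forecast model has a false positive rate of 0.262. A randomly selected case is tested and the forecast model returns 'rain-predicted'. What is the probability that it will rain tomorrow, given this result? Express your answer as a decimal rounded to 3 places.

Write H for 'it will rain tomorrow'. Prior odds H:¬H = 0.014/0.986 = 0.014199. For the 'rain-predicted' outcome, the likelihood ratio is 0.71/0.262 = 2.7099.
Posterior odds = 0.014199 × 2.7099 = 0.038478, so P(H|E) = 0.038478/(1+0.038478) = 0.037.

P(H | E) ≈ 0.037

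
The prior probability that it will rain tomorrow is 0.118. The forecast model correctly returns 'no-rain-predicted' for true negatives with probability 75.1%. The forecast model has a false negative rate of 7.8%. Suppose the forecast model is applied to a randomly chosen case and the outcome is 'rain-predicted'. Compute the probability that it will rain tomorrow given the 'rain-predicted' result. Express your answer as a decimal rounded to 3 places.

P(H | E) ≈ 0.331

Write H for 'it will rain tomorrow'. Prior odds H:¬H = 0.118/0.882 = 0.13379. For the 'rain-predicted' outcome, the likelihood ratio is 0.922/0.249 = 3.7028.
Posterior odds = 0.13379 × 3.7028 = 0.49539, so P(H|E) = 0.49539/(1+0.49539) = 0.331.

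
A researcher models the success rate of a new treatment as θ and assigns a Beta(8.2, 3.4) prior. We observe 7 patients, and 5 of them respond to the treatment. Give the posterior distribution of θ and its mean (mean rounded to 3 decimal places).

The binomial likelihood is conjugate to the Beta prior: with 5 successes and 2 failures, the posterior is Beta(8.2+5, 3.4+2) = Beta(13.2, 5.4).
E[θ | data] = 13.2/(13.2+5.4) = 0.710.

Posterior: Beta(13.2, 5.4); mean ≈ 0.710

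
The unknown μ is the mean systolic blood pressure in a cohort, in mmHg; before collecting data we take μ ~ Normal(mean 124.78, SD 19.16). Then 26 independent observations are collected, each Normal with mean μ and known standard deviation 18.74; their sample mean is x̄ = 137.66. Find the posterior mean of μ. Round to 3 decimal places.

With known σ, the Normal prior is conjugate. Weight on the data is w = (n/σ²)/(n/σ² + 1/τ₀²) = 0.0740345/(0.0740345+0.00272401) = 0.96451.
Posterior mean = w·x̄ + (1−w)·μ₀ = 0.96451·137.66 + 0.035488·124.78 = 137.203.

Posterior mean ≈ 137.203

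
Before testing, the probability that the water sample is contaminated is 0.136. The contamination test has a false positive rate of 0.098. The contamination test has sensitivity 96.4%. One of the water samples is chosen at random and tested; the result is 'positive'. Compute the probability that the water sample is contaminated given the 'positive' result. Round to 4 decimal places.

Let H be the event that the water sample is contaminated. P(H) = 0.136, so P(¬H) = 0.864. With E the 'positive' result, P(E|H) = 0.964 and P(E|¬H) = 0.098.
P(E) = 0.964·0.136 + 0.098·0.864 = 0.13110 + 0.084672 = 0.21578.
By Bayes' theorem, P(H|E) = 0.13110 / 0.21578 = 0.6076.

P(H | E) ≈ 0.6076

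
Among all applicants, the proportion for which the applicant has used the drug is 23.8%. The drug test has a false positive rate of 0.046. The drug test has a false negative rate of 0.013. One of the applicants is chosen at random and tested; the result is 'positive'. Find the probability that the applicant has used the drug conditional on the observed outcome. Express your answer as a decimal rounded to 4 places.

P(H | E) ≈ 0.8702

Let H be the event that the applicant has used the drug. P(H) = 0.238, so P(¬H) = 0.762. With E the 'positive' result, P(E|H) = 0.987 and P(E|¬H) = 0.046.
P(E) = 0.987·0.238 + 0.046·0.762 = 0.23491 + 0.035052 = 0.26996.
By Bayes' theorem, P(H|E) = 0.23491 / 0.26996 = 0.8702.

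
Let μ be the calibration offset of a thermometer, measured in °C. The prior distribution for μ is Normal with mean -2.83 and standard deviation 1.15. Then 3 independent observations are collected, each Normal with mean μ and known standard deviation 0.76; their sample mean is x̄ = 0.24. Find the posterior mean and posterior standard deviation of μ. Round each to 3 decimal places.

Posterior mean ≈ -0.150; posterior SD ≈ 0.410

With known σ, the Normal prior is conjugate. Weight on the data is w = (n/σ²)/(n/σ² + 1/τ₀²) = 5.19391/(5.19391+0.756144) = 0.87292.
Posterior mean = w·x̄ + (1−w)·μ₀ = 0.87292·0.24 + 0.12708·-2.83 = -0.150. Posterior variance = 1/(5.19391+0.756144) = 0.168066, so SD = 0.410.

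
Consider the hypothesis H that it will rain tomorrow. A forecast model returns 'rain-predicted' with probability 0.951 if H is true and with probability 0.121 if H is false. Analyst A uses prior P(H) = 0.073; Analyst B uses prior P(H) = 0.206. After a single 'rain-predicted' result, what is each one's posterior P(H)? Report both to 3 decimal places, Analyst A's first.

Analyst A: 0.382; Analyst B: 0.671

The likelihood ratio for a 'rain-predicted' result is 0.951/0.121 = 7.8595.
Analyst A: prior odds 0.073/0.927 = 0.078749; posterior odds 0.61893; posterior probability 0.382.
Analyst B: prior odds 0.206/0.794 = 0.25945; posterior odds 2.0391; posterior probability 0.671.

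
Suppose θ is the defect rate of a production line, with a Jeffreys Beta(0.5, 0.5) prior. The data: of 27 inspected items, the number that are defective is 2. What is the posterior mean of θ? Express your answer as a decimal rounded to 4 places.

Posterior mean ≈ 0.0893

The binomial likelihood is conjugate to the Beta prior: with 2 successes and 25 failures, the posterior is Beta(0.5+2, 0.5+25) = Beta(2.5, 25.5).
E[θ | data] = 2.5/(2.5+25.5) = 0.0893.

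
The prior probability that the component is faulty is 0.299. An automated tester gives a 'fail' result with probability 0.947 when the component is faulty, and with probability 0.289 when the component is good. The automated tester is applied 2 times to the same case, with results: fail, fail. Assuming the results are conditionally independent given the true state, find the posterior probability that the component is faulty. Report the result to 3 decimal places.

Posterior P(H) ≈ 0.821

With H the event that the component is faulty, the joint likelihood of the observed sequence is P(data|H) = 0.947·0.947 = 0.89681 and P(data|¬H) = 0.289·0.289 = 0.083521.
Bayes: P(H|data) = 0.299·0.89681 / (0.299·0.89681 + 0.701·0.083521) = 0.26815/0.32669 = 0.8208.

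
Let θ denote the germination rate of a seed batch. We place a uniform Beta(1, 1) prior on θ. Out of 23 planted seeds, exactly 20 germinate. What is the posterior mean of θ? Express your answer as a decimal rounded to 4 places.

Posterior mean ≈ 0.8400

Observing 20 successes and 3 failures updates Beta(1, 1) by adding the success and failure counts to the two shape parameters: α = 1+20 = 21, β = 1+3 = 4.
E[θ | data] = 21/(21+4) = 0.8400.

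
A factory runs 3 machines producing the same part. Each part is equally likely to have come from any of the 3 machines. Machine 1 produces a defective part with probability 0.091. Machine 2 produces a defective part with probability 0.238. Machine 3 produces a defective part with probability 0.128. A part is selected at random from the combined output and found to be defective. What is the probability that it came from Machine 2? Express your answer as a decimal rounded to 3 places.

Posterior probability ≈ 0.521

Tabulate prior·likelihood by source: [1] prior 0.333333, lik 0.091, product 0.03033; [2] prior 0.333333, lik 0.238, product 0.07933; [3] prior 0.333333, lik 0.128, product 0.04267.
Normalizing constant = 0.15233; the posterior for Machine 2 is its product over the sum, 0.07933/0.15233 = 0.521.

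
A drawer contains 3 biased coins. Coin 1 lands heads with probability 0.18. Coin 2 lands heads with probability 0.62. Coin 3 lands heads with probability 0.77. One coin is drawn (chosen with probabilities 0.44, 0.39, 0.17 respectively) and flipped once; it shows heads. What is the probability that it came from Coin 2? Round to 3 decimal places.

Posterior probability ≈ 0.535

Tabulate prior·likelihood by source: [1] prior 0.44, lik 0.18, product 0.07920; [2] prior 0.39, lik 0.62, product 0.2418; [3] prior 0.17, lik 0.77, product 0.1309.
Normalizing constant = 0.45190; the posterior for Coin 2 is its product over the sum, 0.2418/0.45190 = 0.535.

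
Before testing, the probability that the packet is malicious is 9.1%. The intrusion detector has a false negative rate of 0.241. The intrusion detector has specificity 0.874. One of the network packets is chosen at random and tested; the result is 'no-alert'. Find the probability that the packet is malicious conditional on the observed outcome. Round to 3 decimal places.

Write H for 'the packet is malicious'. Prior odds H:¬H = 0.091/0.909 = 0.10011. For the 'no-alert' outcome, the likelihood ratio is 0.241/0.874 = 0.27574.
Posterior odds = 0.10011 × 0.27574 = 0.027605, so P(H|E) = 0.027605/(1+0.027605) = 0.027.

P(H | E) ≈ 0.027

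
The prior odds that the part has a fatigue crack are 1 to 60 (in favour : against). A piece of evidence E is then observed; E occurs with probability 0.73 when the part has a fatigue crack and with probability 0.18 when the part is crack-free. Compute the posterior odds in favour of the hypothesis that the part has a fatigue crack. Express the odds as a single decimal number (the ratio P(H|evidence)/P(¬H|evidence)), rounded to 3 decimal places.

Prior odds = 1/60 = 0.016667.
Likelihood ratio for E = 0.73/0.18 = 4.0556.
Posterior odds = prior odds × LR = 0.067593.

Posterior odds ≈ 0.068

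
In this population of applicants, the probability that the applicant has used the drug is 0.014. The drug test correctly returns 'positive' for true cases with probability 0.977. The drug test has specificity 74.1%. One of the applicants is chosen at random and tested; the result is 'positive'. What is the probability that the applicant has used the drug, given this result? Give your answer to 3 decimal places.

P(H | E) ≈ 0.051

Write H for 'the applicant has used the drug'. Prior odds H:¬H = 0.014/0.986 = 0.014199. For the 'positive' outcome, the likelihood ratio is 0.977/0.259 = 3.7722.
Posterior odds = 0.014199 × 3.7722 = 0.053561, so P(H|E) = 0.053561/(1+0.053561) = 0.051.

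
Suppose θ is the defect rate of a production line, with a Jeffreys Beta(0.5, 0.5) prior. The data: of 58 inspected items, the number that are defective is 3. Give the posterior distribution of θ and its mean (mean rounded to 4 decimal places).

Observing 3 successes and 55 failures updates Beta(0.5, 0.5) by adding the success and failure counts to the two shape parameters: α = 0.5+3 = 3.5, β = 0.5+55 = 55.5.
E[θ | data] = 3.5/(3.5+55.5) = 0.0593.

Posterior: Beta(3.5, 55.5); mean ≈ 0.0593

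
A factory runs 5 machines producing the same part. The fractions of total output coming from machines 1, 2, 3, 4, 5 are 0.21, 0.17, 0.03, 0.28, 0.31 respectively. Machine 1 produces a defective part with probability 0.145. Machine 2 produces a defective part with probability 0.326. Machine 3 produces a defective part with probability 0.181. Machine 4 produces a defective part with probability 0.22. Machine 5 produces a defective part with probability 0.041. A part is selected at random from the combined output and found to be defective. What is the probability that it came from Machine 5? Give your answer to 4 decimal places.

Tabulate prior·likelihood by source: [1] prior 0.21, lik 0.145, product 0.03045; [2] prior 0.17, lik 0.326, product 0.05542; [3] prior 0.03, lik 0.181, product 0.005430; [4] prior 0.28, lik 0.22, product 0.06160; [5] prior 0.31, lik 0.041, product 0.01271.
Normalizing constant = 0.16561; the posterior for Machine 5 is its product over the sum, 0.01271/0.16561 = 0.0767.

Posterior probability ≈ 0.0767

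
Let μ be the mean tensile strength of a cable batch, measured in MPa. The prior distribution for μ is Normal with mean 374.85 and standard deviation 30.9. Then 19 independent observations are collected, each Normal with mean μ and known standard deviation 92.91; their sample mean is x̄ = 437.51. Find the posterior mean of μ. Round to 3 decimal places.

Posterior mean ≈ 417.307

With known σ, the Normal prior is conjugate. Weight on the data is w = (n/σ²)/(n/σ² + 1/τ₀²) = 0.00220104/(0.00220104+0.00104733) = 0.67758.
Posterior mean = w·x̄ + (1−w)·μ₀ = 0.67758·437.51 + 0.32242·374.85 = 417.307.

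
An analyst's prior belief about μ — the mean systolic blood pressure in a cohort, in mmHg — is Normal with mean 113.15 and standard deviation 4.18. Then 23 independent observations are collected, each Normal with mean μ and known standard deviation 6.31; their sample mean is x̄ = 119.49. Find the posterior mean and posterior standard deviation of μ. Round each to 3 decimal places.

Prior precision 1/τ₀² = 1/4.18² = 0.0572331; data precision n/σ² = 23/6.31² = 0.577656.
Posterior precision = 0.0572331 + 0.577656 = 0.634889, giving posterior SD = 1/√0.634889 = 1.255.
Posterior mean = (0.0572331·113.15 + 0.577656·119.49) / 0.634889 = 118.918.

Posterior mean ≈ 118.918; posterior SD ≈ 1.255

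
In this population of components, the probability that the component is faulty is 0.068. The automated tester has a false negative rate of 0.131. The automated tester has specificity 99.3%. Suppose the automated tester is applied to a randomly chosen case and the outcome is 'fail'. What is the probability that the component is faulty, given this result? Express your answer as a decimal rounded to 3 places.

P(H | E) ≈ 0.901

Write H for 'the component is faulty'. Prior odds H:¬H = 0.068/0.932 = 0.072961. For the 'fail' outcome, the likelihood ratio is 0.869/0.007 = 124.14.
Posterior odds = 0.072961 × 124.14 = 9.0576, so P(H|E) = 9.0576/(1+9.0576) = 0.901.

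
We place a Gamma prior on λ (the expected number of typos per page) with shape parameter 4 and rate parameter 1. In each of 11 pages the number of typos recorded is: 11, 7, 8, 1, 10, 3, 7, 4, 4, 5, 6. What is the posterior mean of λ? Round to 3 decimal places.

Total count ∑xᵢ = 66 over n = 11 pages.
Gamma is conjugate to the Poisson likelihood: posterior is Gamma(shape = 4+66 = 70, rate = 1+11 = 12).
Posterior mean = shape/rate = 70/12 = 5.833.

Posterior mean ≈ 5.833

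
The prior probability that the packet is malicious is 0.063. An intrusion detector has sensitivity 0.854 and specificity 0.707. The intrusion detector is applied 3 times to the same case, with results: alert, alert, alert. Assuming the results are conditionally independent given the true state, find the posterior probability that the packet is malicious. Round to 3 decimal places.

Posterior P(H) ≈ 0.625

Let H be the event that the packet is malicious; start with P(H) = 0.063. P('alert'|H) = 0.854, P('alert'|¬H) = 0.293.
Update on result 1 ('alert'): P(H) ← 0.854·0.0630 / (0.854·0.0630 + 0.293·0.9370) = 0.053802/0.32834 = 0.1639.
Update on result 2 ('alert'): P(H) ← 0.854·0.1639 / (0.854·0.1639 + 0.293·0.8361) = 0.13994/0.38492 = 0.3635.
Update on result 3 ('alert'): P(H) ← 0.854·0.3635 / (0.854·0.3635 + 0.293·0.6365) = 0.31046/0.49695 = 0.6247.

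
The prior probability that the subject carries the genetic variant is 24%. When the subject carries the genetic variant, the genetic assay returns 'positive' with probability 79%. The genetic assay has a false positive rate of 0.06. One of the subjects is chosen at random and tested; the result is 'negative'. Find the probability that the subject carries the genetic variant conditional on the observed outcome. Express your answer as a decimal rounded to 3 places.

P(H | E) ≈ 0.066

Write H for 'the subject carries the genetic variant'. Prior odds H:¬H = 0.24/0.76 = 0.31579. For the 'negative' outcome, the likelihood ratio is 0.21/0.94 = 0.22340.
Posterior odds = 0.31579 × 0.22340 = 0.070549, so P(H|E) = 0.070549/(1+0.070549) = 0.066.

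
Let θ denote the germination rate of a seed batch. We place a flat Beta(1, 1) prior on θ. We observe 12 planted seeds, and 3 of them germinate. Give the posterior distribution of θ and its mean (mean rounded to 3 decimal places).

Posterior: Beta(4, 10); mean ≈ 0.286

Observing 3 successes and 9 failures updates Beta(1, 1) by adding the success and failure counts to the two shape parameters: α = 1+3 = 4, β = 1+9 = 10.
Posterior mean = α/(α+β) = 4/14 = 0.286.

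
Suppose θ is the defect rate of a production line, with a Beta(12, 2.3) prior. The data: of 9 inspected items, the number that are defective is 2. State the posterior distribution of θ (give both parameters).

Observing 2 successes and 7 failures updates Beta(12, 2.3) by adding the success and failure counts to the two shape parameters: α = 12+2 = 14, β = 2.3+7 = 9.3.

Posterior: Beta(14, 9.3)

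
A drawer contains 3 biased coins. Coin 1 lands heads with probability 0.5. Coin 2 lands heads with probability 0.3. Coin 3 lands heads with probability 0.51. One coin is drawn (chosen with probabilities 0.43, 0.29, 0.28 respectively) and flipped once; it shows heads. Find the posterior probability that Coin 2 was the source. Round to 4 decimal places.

Posterior probability ≈ 0.1956

P(heads|C1) = 0.5; P(heads|C2) = 0.3; P(heads|C3) = 0.51.
Prior × likelihood for each source: 0.43·0.5=0.2150, 0.29·0.3=0.08700, 0.28·0.51=0.1428. Summing gives P(heads) = 0.44480.
P(Coin 2 | heads) = 0.08700 / 0.44480 = 0.1956.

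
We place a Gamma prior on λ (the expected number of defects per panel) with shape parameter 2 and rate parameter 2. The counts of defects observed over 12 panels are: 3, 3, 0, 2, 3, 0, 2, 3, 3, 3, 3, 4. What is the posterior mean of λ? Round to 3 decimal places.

Posterior mean ≈ 2.214

Total count ∑xᵢ = 29 over n = 12 panels.
Gamma is conjugate to the Poisson likelihood: posterior is Gamma(shape = 2+29 = 31, rate = 2+12 = 14).
E[λ | data] = 31/14 = 2.214.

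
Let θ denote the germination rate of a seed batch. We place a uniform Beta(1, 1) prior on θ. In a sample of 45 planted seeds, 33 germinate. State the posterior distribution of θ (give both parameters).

The binomial likelihood is conjugate to the Beta prior: with 33 successes and 12 failures, the posterior is Beta(1+33, 1+12) = Beta(34, 13).

Posterior: Beta(34, 13)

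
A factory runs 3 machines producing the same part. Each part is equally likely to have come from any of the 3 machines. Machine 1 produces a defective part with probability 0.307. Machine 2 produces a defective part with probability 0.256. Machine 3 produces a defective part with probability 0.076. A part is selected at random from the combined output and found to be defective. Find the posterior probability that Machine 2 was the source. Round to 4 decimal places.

Posterior probability ≈ 0.4006

Tabulate prior·likelihood by source: [1] prior 0.333333, lik 0.307, product 0.1023; [2] prior 0.333333, lik 0.256, product 0.08533; [3] prior 0.333333, lik 0.076, product 0.02533.
Normalizing constant = 0.21300; the posterior for Machine 2 is its product over the sum, 0.08533/0.21300 = 0.4006.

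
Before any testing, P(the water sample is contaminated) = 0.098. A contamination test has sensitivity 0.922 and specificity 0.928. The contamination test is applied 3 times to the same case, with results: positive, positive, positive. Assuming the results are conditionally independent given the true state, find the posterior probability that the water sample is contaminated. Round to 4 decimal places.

Posterior P(H) ≈ 0.9956

With H the event that the water sample is contaminated, the joint likelihood of the observed sequence is P(data|H) = 0.922·0.922·0.922 = 0.78378 and P(data|¬H) = 0.072·0.072·0.072 = 0.00037325.
Bayes: P(H|data) = 0.098·0.78378 / (0.098·0.78378 + 0.902·0.00037325) = 0.076810/0.077147 = 0.9956.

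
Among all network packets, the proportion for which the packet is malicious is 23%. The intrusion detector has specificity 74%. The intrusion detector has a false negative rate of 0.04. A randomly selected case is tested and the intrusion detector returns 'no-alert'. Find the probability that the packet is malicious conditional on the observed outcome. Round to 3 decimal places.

Write H for 'the packet is malicious'. Prior odds H:¬H = 0.23/0.77 = 0.29870. For the 'no-alert' outcome, the likelihood ratio is 0.04/0.74 = 0.054054.
Posterior odds = 0.29870 × 0.054054 = 0.016146, so P(H|E) = 0.016146/(1+0.016146) = 0.016.

P(H | E) ≈ 0.016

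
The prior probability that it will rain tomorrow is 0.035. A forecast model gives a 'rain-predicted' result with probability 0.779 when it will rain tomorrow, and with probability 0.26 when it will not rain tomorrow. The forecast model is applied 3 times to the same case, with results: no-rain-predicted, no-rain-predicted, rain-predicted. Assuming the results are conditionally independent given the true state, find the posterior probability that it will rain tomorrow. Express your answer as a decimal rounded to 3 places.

With H the event that it will rain tomorrow, the joint likelihood of the observed sequence is P(data|H) = 0.221·0.221·0.779 = 0.038047 and P(data|¬H) = 0.74·0.74·0.26 = 0.14238.
Bayes: P(H|data) = 0.035·0.038047 / (0.035·0.038047 + 0.965·0.14238) = 0.0013316/0.13872 = 0.0096.

Posterior P(H) ≈ 0.010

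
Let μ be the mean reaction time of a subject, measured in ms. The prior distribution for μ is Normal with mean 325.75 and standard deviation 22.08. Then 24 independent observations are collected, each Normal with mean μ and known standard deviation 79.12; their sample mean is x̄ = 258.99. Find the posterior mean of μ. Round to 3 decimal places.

Prior precision 1/τ₀² = 1/22.08² = 0.00205117; data precision n/σ² = 24/79.12² = 0.00383388.
Posterior precision = 0.00205117 + 0.00383388 = 0.00588505.
Posterior mean = (0.00205117·325.75 + 0.00383388·258.99) / 0.00588505 = 282.258.

Posterior mean ≈ 282.258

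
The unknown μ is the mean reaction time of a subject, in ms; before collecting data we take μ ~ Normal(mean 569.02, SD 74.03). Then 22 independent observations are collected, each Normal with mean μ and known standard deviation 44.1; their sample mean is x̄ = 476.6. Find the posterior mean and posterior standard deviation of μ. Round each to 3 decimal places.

Posterior mean ≈ 478.067; posterior SD ≈ 9.327

Prior precision 1/τ₀² = 1/74.03² = 0.00018247; data precision n/σ² = 22/44.1² = 0.0113122.
Posterior precision = 0.00018247 + 0.0113122 = 0.0114946, giving posterior SD = 1/√0.0114946 = 9.327.
Posterior mean = (0.00018247·569.02 + 0.0113122·476.6) / 0.0114946 = 478.067.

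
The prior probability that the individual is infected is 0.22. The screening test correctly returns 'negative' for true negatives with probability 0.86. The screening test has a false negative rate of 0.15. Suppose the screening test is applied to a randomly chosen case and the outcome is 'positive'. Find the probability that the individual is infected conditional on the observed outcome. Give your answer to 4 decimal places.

Let H be the event that the individual is infected. P(H) = 0.22, so P(¬H) = 0.78. With E the 'positive' result, P(E|H) = 0.85 and P(E|¬H) = 0.14.
P(E) = 0.85·0.22 + 0.14·0.78 = 0.18700 + 0.10920 = 0.29620.
By Bayes' theorem, P(H|E) = 0.18700 / 0.29620 = 0.6313.

P(H | E) ≈ 0.6313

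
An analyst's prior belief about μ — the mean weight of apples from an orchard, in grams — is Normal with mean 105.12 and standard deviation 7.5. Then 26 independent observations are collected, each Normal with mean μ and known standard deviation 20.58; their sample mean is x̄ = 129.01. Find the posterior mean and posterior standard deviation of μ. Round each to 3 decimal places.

Posterior mean ≈ 123.645; posterior SD ≈ 3.554

Prior precision 1/τ₀² = 1/7.5² = 0.0177778; data precision n/σ² = 26/20.58² = 0.0613879.
Posterior precision = 0.0177778 + 0.0613879 = 0.0791657, giving posterior SD = 1/√0.0791657 = 3.554.
Posterior mean = (0.0177778·105.12 + 0.0613879·129.01) / 0.0791657 = 123.645.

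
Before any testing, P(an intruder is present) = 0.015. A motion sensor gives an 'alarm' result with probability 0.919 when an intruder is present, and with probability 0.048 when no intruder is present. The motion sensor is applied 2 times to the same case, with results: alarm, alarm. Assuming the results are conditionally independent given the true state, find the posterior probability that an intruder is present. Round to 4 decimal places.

With H the event that an intruder is present, the joint likelihood of the observed sequence is P(data|H) = 0.919·0.919 = 0.84456 and P(data|¬H) = 0.048·0.048 = 0.0023040.
Bayes: P(H|data) = 0.015·0.84456 / (0.015·0.84456 + 0.985·0.0023040) = 0.012668/0.014938 = 0.8481.

Posterior P(H) ≈ 0.8481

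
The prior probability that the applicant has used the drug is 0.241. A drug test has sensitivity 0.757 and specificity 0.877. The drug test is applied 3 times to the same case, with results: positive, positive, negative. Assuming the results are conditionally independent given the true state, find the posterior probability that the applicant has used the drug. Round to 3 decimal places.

Posterior P(H) ≈ 0.769

With H the event that the applicant has used the drug, the joint likelihood of the observed sequence is P(data|H) = 0.757·0.757·0.243 = 0.13925 and P(data|¬H) = 0.123·0.123·0.877 = 0.013268.
Bayes: P(H|data) = 0.241·0.13925 / (0.241·0.13925 + 0.759·0.013268) = 0.033559/0.043630 = 0.7692.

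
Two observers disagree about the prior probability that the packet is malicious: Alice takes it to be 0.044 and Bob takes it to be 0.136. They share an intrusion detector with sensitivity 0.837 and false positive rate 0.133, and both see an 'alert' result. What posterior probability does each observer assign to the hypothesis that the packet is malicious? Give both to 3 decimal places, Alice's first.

P('+'|H) = 0.837, P('+'|¬H) = 0.133.
Alice: numerator 0.837·0.044 = 0.036828; evidence = 0.036828+0.133·0.956 = 0.16398; posterior = 0.225.
Bob: numerator 0.837·0.136 = 0.11383; evidence = 0.11383+0.133·0.864 = 0.22874; posterior = 0.498.

Alice: 0.225; Bob: 0.498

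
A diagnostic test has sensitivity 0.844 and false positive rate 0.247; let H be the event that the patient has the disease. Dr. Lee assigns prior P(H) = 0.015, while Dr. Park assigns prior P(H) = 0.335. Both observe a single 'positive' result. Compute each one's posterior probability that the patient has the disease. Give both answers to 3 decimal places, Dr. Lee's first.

Dr. Lee: 0.049; Dr. Park: 0.633

P('+'|H) = 0.844, P('+'|¬H) = 0.247.
Dr. Lee: numerator 0.844·0.015 = 0.012660; evidence = 0.012660+0.247·0.985 = 0.25595; posterior = 0.049.
Dr. Park: numerator 0.844·0.335 = 0.28274; evidence = 0.28274+0.247·0.665 = 0.44700; posterior = 0.633.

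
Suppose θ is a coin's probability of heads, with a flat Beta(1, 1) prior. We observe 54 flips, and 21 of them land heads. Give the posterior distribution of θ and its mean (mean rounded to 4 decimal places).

Posterior: Beta(22, 34); mean ≈ 0.3929

The binomial likelihood is conjugate to the Beta prior: with 21 successes and 33 failures, the posterior is Beta(1+21, 1+33) = Beta(22, 34).
Posterior mean = α/(α+β) = 22/56 = 0.3929.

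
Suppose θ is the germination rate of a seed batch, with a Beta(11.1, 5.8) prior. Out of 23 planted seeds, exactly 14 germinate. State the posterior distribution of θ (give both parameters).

Posterior: Beta(25.1, 14.8)

Observing 14 successes and 9 failures updates Beta(11.1, 5.8) by adding the success and failure counts to the two shape parameters: α = 11.1+14 = 25.1, β = 5.8+9 = 14.8.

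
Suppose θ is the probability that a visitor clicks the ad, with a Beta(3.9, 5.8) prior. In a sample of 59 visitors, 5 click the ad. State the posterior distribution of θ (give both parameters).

Posterior: Beta(8.9, 59.8)

Observing 5 successes and 54 failures updates Beta(3.9, 5.8) by adding the success and failure counts to the two shape parameters: α = 3.9+5 = 8.9, β = 5.8+54 = 59.8.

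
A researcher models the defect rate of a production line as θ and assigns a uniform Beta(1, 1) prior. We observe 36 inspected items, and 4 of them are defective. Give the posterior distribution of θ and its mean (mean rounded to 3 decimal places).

Posterior: Beta(5, 33); mean ≈ 0.132

Observing 4 successes and 32 failures updates Beta(1, 1) by adding the success and failure counts to the two shape parameters: α = 1+4 = 5, β = 1+32 = 33.
Posterior mean = α/(α+β) = 5/38 = 0.132.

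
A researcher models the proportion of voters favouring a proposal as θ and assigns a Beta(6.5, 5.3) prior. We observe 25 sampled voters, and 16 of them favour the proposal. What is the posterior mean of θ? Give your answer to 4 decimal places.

Posterior mean ≈ 0.6114

The binomial likelihood is conjugate to the Beta prior: with 16 successes and 9 failures, the posterior is Beta(6.5+16, 5.3+9) = Beta(22.5, 14.3).
E[θ | data] = 22.5/(22.5+14.3) = 0.6114.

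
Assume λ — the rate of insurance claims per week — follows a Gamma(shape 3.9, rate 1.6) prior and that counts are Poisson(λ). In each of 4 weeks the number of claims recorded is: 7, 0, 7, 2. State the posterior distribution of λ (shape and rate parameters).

Total count ∑xᵢ = 16 over n = 4 weeks.
Gamma is conjugate to the Poisson likelihood: posterior is Gamma(shape = 3.9+16 = 19.9, rate = 1.6+4 = 5.6).

Posterior: Gamma(shape=19.9, rate=5.6)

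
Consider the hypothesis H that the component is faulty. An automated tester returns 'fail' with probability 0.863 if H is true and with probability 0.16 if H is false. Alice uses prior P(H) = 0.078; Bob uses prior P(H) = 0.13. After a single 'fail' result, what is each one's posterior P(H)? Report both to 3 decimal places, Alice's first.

Alice: 0.313; Bob: 0.446

P('+'|H) = 0.863, P('+'|¬H) = 0.16.
Alice: numerator 0.863·0.078 = 0.067314; evidence = 0.067314+0.16·0.922 = 0.21483; posterior = 0.313.
Bob: numerator 0.863·0.13 = 0.11219; evidence = 0.11219+0.16·0.87 = 0.25139; posterior = 0.446.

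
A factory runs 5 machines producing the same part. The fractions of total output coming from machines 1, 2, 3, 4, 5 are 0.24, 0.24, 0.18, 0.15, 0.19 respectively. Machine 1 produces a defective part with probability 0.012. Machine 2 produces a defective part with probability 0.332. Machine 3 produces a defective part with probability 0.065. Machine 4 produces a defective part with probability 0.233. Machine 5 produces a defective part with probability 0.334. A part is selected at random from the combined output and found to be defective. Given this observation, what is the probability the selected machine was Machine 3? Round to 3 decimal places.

Tabulate prior·likelihood by source: [1] prior 0.24, lik 0.012, product 0.002880; [2] prior 0.24, lik 0.332, product 0.07968; [3] prior 0.18, lik 0.065, product 0.01170; [4] prior 0.15, lik 0.233, product 0.03495; [5] prior 0.19, lik 0.334, product 0.06346.
Normalizing constant = 0.19267; the posterior for Machine 3 is its product over the sum, 0.01170/0.19267 = 0.061.

Posterior probability ≈ 0.061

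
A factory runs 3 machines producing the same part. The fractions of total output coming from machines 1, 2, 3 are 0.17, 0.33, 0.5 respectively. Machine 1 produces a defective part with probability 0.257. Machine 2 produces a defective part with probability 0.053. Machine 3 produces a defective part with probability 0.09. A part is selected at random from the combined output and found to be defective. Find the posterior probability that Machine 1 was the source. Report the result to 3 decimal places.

Posterior probability ≈ 0.411

P(defective|M1) = 0.257; P(defective|M2) = 0.053; P(defective|M3) = 0.09.
Prior × likelihood for each source: 0.17·0.257=0.04369, 0.33·0.053=0.01749, 0.5·0.09=0.04500. Summing gives P(defective) = 0.10618.
P(Machine 1 | defective) = 0.04369 / 0.10618 = 0.411.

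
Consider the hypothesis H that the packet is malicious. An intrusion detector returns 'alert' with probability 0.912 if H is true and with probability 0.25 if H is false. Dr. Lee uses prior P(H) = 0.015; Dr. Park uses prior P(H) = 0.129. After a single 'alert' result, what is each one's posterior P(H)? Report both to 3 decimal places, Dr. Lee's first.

Dr. Lee: 0.053; Dr. Park: 0.351

The likelihood ratio for an 'alert' result is 0.912/0.25 = 3.6480.
Dr. Lee: prior odds 0.015/0.985 = 0.015228; posterior odds 0.055553; posterior probability 0.053.
Dr. Park: prior odds 0.129/0.871 = 0.14811; posterior odds 0.54029; posterior probability 0.351.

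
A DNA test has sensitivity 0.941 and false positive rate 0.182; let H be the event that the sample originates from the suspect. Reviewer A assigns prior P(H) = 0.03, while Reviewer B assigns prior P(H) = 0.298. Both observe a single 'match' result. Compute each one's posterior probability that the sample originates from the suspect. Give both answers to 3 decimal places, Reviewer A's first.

Reviewer A: 0.138; Reviewer B: 0.687

The likelihood ratio for a 'match' result is 0.941/0.182 = 5.1703.
Reviewer A: prior odds 0.03/0.97 = 0.030928; posterior odds 0.15991; posterior probability 0.138.
Reviewer B: prior odds 0.298/0.702 = 0.42450; posterior odds 2.1948; posterior probability 0.687.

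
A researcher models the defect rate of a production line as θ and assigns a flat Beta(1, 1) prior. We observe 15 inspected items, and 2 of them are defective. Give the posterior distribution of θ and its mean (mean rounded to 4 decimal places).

Posterior: Beta(3, 14); mean ≈ 0.1765

Observing 2 successes and 13 failures updates Beta(1, 1) by adding the success and failure counts to the two shape parameters: α = 1+2 = 3, β = 1+13 = 14.
Posterior mean = α/(α+β) = 3/17 = 0.1765.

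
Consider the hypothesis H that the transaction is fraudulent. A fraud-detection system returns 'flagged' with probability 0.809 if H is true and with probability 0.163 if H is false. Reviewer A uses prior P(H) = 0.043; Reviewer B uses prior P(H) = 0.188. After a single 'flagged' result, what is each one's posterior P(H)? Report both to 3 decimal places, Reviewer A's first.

Reviewer A: 0.182; Reviewer B: 0.535

The likelihood ratio for a 'flagged' result is 0.809/0.163 = 4.9632.
Reviewer A: prior odds 0.043/0.957 = 0.044932; posterior odds 0.22301; posterior probability 0.182.
Reviewer B: prior odds 0.188/0.812 = 0.23153; posterior odds 1.1491; posterior probability 0.535.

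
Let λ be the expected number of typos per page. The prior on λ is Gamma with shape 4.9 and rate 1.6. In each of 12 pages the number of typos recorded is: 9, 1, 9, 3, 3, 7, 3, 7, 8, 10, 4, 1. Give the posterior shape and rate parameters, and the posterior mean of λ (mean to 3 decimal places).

The Poisson likelihood adds the total count to the shape and the number of exposure periods to the rate. Here ∑xᵢ = 65 and n = 12, so shape 4.9→69.9 and rate 1.6→13.6.
E[λ | data] = 69.9/13.6 = 5.140.

Posterior: Gamma(shape=69.9, rate=13.6); mean ≈ 5.140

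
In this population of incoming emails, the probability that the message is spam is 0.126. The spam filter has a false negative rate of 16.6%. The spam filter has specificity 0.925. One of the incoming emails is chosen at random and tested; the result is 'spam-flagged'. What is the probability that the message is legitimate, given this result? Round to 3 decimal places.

Let H be the event that the message is spam. P(H) = 0.126, so P(¬H) = 0.874. With E the 'spam-flagged' result, P(E|H) = 0.834 and P(E|¬H) = 0.075.
P(E) = 0.834·0.126 + 0.075·0.874 = 0.10508 + 0.065550 = 0.17063.
By Bayes' theorem, P(H|E) = 0.10508 / 0.17063 = 0.616. Hence P(¬H|E) = 1 − 0.616 = 0.384.

P(¬H | E) ≈ 0.384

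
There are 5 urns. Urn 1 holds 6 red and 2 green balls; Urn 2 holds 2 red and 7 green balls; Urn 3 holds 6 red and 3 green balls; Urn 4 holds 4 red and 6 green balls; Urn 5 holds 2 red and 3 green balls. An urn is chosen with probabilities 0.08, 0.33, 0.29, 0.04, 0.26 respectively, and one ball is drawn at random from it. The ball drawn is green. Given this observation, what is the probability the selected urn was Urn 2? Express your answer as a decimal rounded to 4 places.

Posterior probability ≈ 0.4639

P(green|Urn 1) = 0.25; P(green|Urn 2) = 0.7778; P(green|Urn 3) = 0.3333; P(green|Urn 4) = 0.6; P(green|Urn 5) = 0.6.
Prior × likelihood for each source: 0.08·0.25=0.02000, 0.33·0.7778=0.2567, 0.29·0.3333=0.09667, 0.04·0.6=0.02400, 0.26·0.6=0.1560. Summing gives P(green) = 0.55333.
P(Urn 2 | green) = 0.2567 / 0.55333 = 0.4639.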